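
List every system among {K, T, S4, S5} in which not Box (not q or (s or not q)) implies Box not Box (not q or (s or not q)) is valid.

S5

S5-tableau for the negation not (not Box (not q or (s or not q)) implies Box not Box (not q or (s or not q))):
1. not (not Box (not q or (s or not q)) implies Box not Box (not q or (s or not q))), u
2. not Box (not q or (s or not q)), u   [neg-implies-rule on 1]
3. not Box not Box (not q or (s or not q)), u   [neg-implies-rule on 1]
4. not (not q or (s or not q)), v   [neg-Box-rule on 2: fresh world v, uRv]
5. q, v   [neg-or-rule on 4]
6. not (s or not q), v   [neg-or-rule on 4]
7. not s, v   [neg-or-rule on 6]
8. Box (not q or (s or not q)), w   [neg-Box-rule on 3: fresh world w, uRw]
9. not q or (s or not q), u   [Box-rule on 8 via wRu]
10. not q or (s or not q), v   [Box-rule on 8 via wRv]
11. not q or (s or not q), w   [Box-rule on 8 via wRw]
12. s or not q, u   [or-rule on 9 (branches; this branch)]
13. s or not q, v   [or-rule on 10 (branches; this branch)]
14. s or not q, w   [or-rule on 11 (branches; this branch)]
15. not q, u   [or-rule on 12 (branches; this branch)]
16. not q, v   [or-rule on 13 (branches; this branch)]
Accessibility: uRu, uRv, uRw, vRu, vRv, vRw, wRu, wRv, wRw
Branch closes: q and not q both at v.
Every branch closes (one shown): valid in S5.
S4-tableau for the negation not (not Box (not q or (s or not q)) implies Box not Box (not q or (s or not q))):
1. not (not Box (not q or (s or not q)) implies Box not Box (not q or (s or not q))), u
2. not Box (not q or (s or not q)), u   [neg-implies-rule on 1]
3. not Box not Box (not q or (s or not q)), u   [neg-implies-rule on 1]
4. not (not q or (s or not q)), v   [neg-Box-rule on 2: fresh world v, uRv]
5. q, v   [neg-or-rule on 4]
6. not (s or not q), v   [neg-or-rule on 4]
7. not s, v   [neg-or-rule on 6]
8. Box (not q or (s or not q)), w   [neg-Box-rule on 3: fresh world w, uRw]
9. not q or (s or not q), w   [Box-rule on 8 via wRw]
10. s or not q, w   [or-rule on 9 (branches; this branch)]
11. not q, w   [or-rule on 10 (branches; this branch)]
Accessibility: uRu, uRv, uRw, vRv, wRw
Complete open branch: countermodel on an S4-frame, so not valid in S4, nor in K, T (the same frame is also a K-frame and a T-frame).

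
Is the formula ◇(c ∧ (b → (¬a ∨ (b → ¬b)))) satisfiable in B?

Satisfiable (open branch found)

1. ◇(c ∧ (b → (¬a ∨ (b → ¬b)))), 0
2. c ∧ (b → (¬a ∨ (b → ¬b))), 1   [◇-rule on 1: fresh world 1, 0R1]
3. c, 1   [∧-rule on 2]
4. b → (¬a ∨ (b → ¬b)), 1   [∧-rule on 2]
5. ¬a ∨ (b → ¬b), 1   [→-rule on 4 (branches; this branch)]
6. b → ¬b, 1   [∨-rule on 5 (branches; this branch)]
7. ¬b, 1   [→-rule on 6 (branches; this branch)]
Accessibility: 0R0, 0R1, 1R0, 1R1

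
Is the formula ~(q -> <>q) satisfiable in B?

1. ~(q -> <>q), w0
2. q, w0
3. ~<>q, w0
4. ~q, w0
Accessibility: w0Rw0
Branch closes: q and ~q both at w0.
(One branch shown.) All branches close.

Unsatisfiable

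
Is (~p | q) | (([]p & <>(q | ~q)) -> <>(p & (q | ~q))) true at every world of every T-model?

Valid

Tableau for the negation ~((~p | q) | (([]p & <>(q | ~q)) -> <>(p & (q | ~q)))):
1. ~((~p | q) | (([]p & <>(q | ~q)) -> <>(p & (q | ~q)))), 0
2. ~(~p | q), 0   [~|-rule on 1]
3. ~(([]p & <>(q | ~q)) -> <>(p & (q | ~q))), 0   [~|-rule on 1]
4. p, 0   [~|-rule on 2]
5. ~q, 0   [~|-rule on 2]
6. []p & <>(q | ~q), 0   [~->-rule on 3]
7. ~<>(p & (q | ~q)), 0   [~->-rule on 3]
8. []p, 0   [&-rule on 6]
9. <>(q | ~q), 0   [&-rule on 6]
10. ~(p & (q | ~q)), 0   [~<>-rule on 7 via 0R0]
11. ~(q | ~q), 0   [~&-rule on 10 (branches; this branch)]
12. q, 0   [~|-rule on 11]
Accessibility: 0R0
Branch closes: q and ~q both at 0.
Every branch of the negation's tableau closes; the branch above is one of them.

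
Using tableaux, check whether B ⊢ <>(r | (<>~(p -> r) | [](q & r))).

Tableau for the negation ~<>(r | (<>~(p -> r) | [](q & r))):
1. ~<>(r | (<>~(p -> r) | [](q & r))), w0
2. ~(r | (<>~(p -> r) | [](q & r))), w0   [~<>-rule on 1 via w0Rw0]
3. ~r, w0   [~|-rule on 2]
4. ~(<>~(p -> r) | [](q & r)), w0   [~|-rule on 2]
5. ~<>~(p -> r), w0   [~|-rule on 4]
6. ~[](q & r), w0   [~|-rule on 4]
7. p -> r, w0   [~<>-rule on 5 via w0Rw0]
8. ~p, w0   [->-rule on 7 (branches; this branch)]
9. ~(q & r), w1   [~[]-rule on 6: fresh world w1, w0Rw1]
10. ~(r | (<>~(p -> r) | [](q & r))), w1   [~<>-rule on 1 via w0Rw1]
11. ~r, w1   [~|-rule on 10]
12. ~(<>~(p -> r) | [](q & r)), w1   [~|-rule on 10]
13. ~<>~(p -> r), w1   [~|-rule on 12]
14. ~[](q & r), w1   [~|-rule on 12]
15. p -> r, w1   [~<>-rule on 5 via w0Rw1]
16. ~p, w1   [->-rule on 15 (branches; this branch)]
17. ~(q & r), w2   [~[]-rule on 14: fresh world w2, w1Rw2]
18. p -> r, w2   [~<>-rule on 13 via w1Rw2]
19. ~r, w2   [~&-rule on 17 (branches; this branch)]
20. ~p, w2   [->-rule on 18 (branches; this branch)]
Accessibility: w0Rw0, w0Rw1, w1Rw0, w1Rw1, w1Rw2, w2Rw1, w2Rw2
The negation has an open branch (countermodel exists).

Not valid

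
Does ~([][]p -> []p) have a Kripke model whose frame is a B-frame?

1. ~([][]p -> []p), 0
2. [][]p, 0
3. ~[]p, 0
4. []p, 0
5. p, 0
6. ~p, 1
7. []p, 1
8. p, 1
Accessibility: 0R0, 0R1, 1R0, 1R1
Branch closes: p and ~p both at 1.
All branches of the tableau close; one closing branch shown above.

Unsatisfiable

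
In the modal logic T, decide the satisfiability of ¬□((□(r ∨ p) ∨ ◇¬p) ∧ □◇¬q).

1. ¬□((□(r ∨ p) ∨ ◇¬p) ∧ □◇¬q), w0
2. ¬((□(r ∨ p) ∨ ◇¬p) ∧ □◇¬q), w1   [¬□-rule on 1: fresh world w1, w0Rw1]
3. ¬□◇¬q, w1   [¬∧-rule on 2 (branches; this branch)]
4. ¬◇¬q, w2   [¬□-rule on 3: fresh world w2, w1Rw2]
5. q, w2   [¬◇-rule on 4 via w2Rw2]
Accessibility: w0Rw0, w0Rw1, w1Rw1, w1Rw2, w2Rw2

Satisfiable (open branch found)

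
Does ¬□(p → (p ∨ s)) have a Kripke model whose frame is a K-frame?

Unsatisfiable (every branch closes)

1. ¬□(p → (p ∨ s)), 0
2. ¬(p → (p ∨ s)), 1
3. p, 1
4. ¬(p ∨ s), 1
5. ¬p, 1
6. ¬s, 1
Accessibility: 0R1
Branch closes: p and ¬p both at 1.
(One branch shown.) All branches close.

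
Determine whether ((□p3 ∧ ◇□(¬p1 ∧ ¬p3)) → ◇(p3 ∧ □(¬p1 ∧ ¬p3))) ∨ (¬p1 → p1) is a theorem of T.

Tableau for the negation ¬(((□p3 ∧ ◇□(¬p1 ∧ ¬p3)) → ◇(p3 ∧ □(¬p1 ∧ ¬p3))) ∨ (¬p1 → p1)):
1. ¬(((□p3 ∧ ◇□(¬p1 ∧ ¬p3)) → ◇(p3 ∧ □(¬p1 ∧ ¬p3))) ∨ (¬p1 → p1)), w0
2. ¬((□p3 ∧ ◇□(¬p1 ∧ ¬p3)) → ◇(p3 ∧ □(¬p1 ∧ ¬p3))), w0
3. ¬(¬p1 → p1), w0
4. □p3 ∧ ◇□(¬p1 ∧ ¬p3), w0
5. ¬◇(p3 ∧ □(¬p1 ∧ ¬p3)), w0
6. ¬p1, w0
7. □p3, w0
8. ◇□(¬p1 ∧ ¬p3), w0
9. ¬(p3 ∧ □(¬p1 ∧ ¬p3)), w0
10. p3, w0
11. ¬□(¬p1 ∧ ¬p3), w0
12. □(¬p1 ∧ ¬p3), w1
13. ¬(p3 ∧ □(¬p1 ∧ ¬p3)), w1
14. p3, w1
15. ¬p1 ∧ ¬p3, w1
16. ¬p1, w1
17. ¬p3, w1
Accessibility: w0Rw0, w0Rw1, w1Rw1
Branch closes: p3 and ¬p3 both at w1.
Every branch of the negation's tableau closes; the branch above is one of them.

Valid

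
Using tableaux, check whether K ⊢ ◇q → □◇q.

Not valid

Tableau for the negation ¬(◇q → □◇q):
1. ¬(◇q → □◇q), u
2. ◇q, u
3. ¬□◇q, u
4. q, v
5. ¬◇q, w
Accessibility: uRv, uRw
The negation has an open branch (countermodel exists).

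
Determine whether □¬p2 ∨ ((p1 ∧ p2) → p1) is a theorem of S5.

Valid in S5

Tableau for the negation ¬(□¬p2 ∨ ((p1 ∧ p2) → p1)):
1. ¬(□¬p2 ∨ ((p1 ∧ p2) → p1)), w0
2. ¬□¬p2, w0   [¬∨-rule on 1]
3. ¬((p1 ∧ p2) → p1), w0   [¬∨-rule on 1]
4. p1 ∧ p2, w0   [¬→-rule on 3]
5. ¬p1, w0   [¬→-rule on 3]
6. p1, w0   [∧-rule on 4]
7. p2, w0   [∧-rule on 4]
Accessibility: w0Rw0
Branch closes: p1 and ¬p1 both at w0.
All branches of the negation close; one closing branch shown above.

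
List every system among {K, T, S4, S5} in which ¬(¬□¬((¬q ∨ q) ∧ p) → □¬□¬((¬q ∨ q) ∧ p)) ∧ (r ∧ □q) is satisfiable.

K, T, S4

S5-tableau for the formula:
1. ¬(¬□¬((¬q ∨ q) ∧ p) → □¬□¬((¬q ∨ q) ∧ p)) ∧ (r ∧ □q), w0
2. ¬(¬□¬((¬q ∨ q) ∧ p) → □¬□¬((¬q ∨ q) ∧ p)), w0   [∧-rule on 1]
3. r ∧ □q, w0   [∧-rule on 1]
4. ¬□¬((¬q ∨ q) ∧ p), w0   [¬→-rule on 2]
5. ¬□¬□¬((¬q ∨ q) ∧ p), w0   [¬→-rule on 2]
6. r, w0   [∧-rule on 3]
7. □q, w0   [∧-rule on 3]
8. q, w0   [□-rule on 7 via w0Rw0]
9. (¬q ∨ q) ∧ p, w1   [¬□-rule on 4: fresh world w1, w0Rw1]
10. ¬q ∨ q, w1   [∧-rule on 9]
11. p, w1   [∧-rule on 9]
12. q, w1   [□-rule on 7 via w0Rw1]
13. □¬((¬q ∨ q) ∧ p), w2   [¬□-rule on 5: fresh world w2, w0Rw2]
14. q, w2   [□-rule on 7 via w0Rw2]
15. ¬((¬q ∨ q) ∧ p), w0   [□-rule on 13 via w2Rw0]
16. ¬((¬q ∨ q) ∧ p), w1   [□-rule on 13 via w2Rw1]
17. ¬((¬q ∨ q) ∧ p), w2   [□-rule on 13 via w2Rw2]
18. ¬p, w0   [¬∧-rule on 15 (branches; this branch)]
19. ¬(¬q ∨ q), w1   [¬∧-rule on 16 (branches; this branch)]
20. ¬q, w1   [¬∨-rule on 19]
Accessibility: w0Rw0, w0Rw1, w0Rw2, w1Rw0, w1Rw1, w1Rw2, w2Rw0, w2Rw1, w2Rw2
Branch closes: q and ¬q both at w1.
Every branch closes (one shown): unsatisfiable in S5.
S4-tableau for the formula:
1. ¬(¬□¬((¬q ∨ q) ∧ p) → □¬□¬((¬q ∨ q) ∧ p)) ∧ (r ∧ □q), w0
2. ¬(¬□¬((¬q ∨ q) ∧ p) → □¬□¬((¬q ∨ q) ∧ p)), w0   [∧-rule on 1]
3. r ∧ □q, w0   [∧-rule on 1]
4. ¬□¬((¬q ∨ q) ∧ p), w0   [¬→-rule on 2]
5. ¬□¬□¬((¬q ∨ q) ∧ p), w0   [¬→-rule on 2]
6. r, w0   [∧-rule on 3]
7. □q, w0   [∧-rule on 3]
8. q, w0   [□-rule on 7 via w0Rw0]
9. (¬q ∨ q) ∧ p, w1   [¬□-rule on 4: fresh world w1, w0Rw1]
10. ¬q ∨ q, w1   [∧-rule on 9]
11. p, w1   [∧-rule on 9]
12. q, w1   [□-rule on 7 via w0Rw1]
13. □¬((¬q ∨ q) ∧ p), w2   [¬□-rule on 5: fresh world w2, w0Rw2]
14. q, w2   [□-rule on 7 via w0Rw2]
15. ¬((¬q ∨ q) ∧ p), w2   [□-rule on 13 via w2Rw2]
16. ¬p, w2   [¬∧-rule on 15 (branches; this branch)]
Accessibility: w0Rw0, w0Rw1, w0Rw2, w1Rw1, w2Rw2
Complete open branch: satisfiable in S4, hence also in K, T (this S4-model is also a K-model and a T-model).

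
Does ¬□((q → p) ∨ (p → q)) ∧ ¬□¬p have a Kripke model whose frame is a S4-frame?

1. ¬□((q → p) ∨ (p → q)) ∧ ¬□¬p, w0
2. ¬□((q → p) ∨ (p → q)), w0   [∧-rule on 1]
3. ¬□¬p, w0   [∧-rule on 1]
4. ¬((q → p) ∨ (p → q)), w1   [¬□-rule on 2: fresh world w1, w0Rw1]
5. ¬(q → p), w1   [¬∨-rule on 4]
6. ¬(p → q), w1   [¬∨-rule on 4]
7. q, w1   [¬→-rule on 5]
8. ¬p, w1   [¬→-rule on 5]
9. p, w1   [¬→-rule on 6]
10. ¬q, w1   [¬→-rule on 6]
Accessibility: w0Rw0, w0Rw1, w1Rw1
Branch closes: p and ¬p both at w1.
All branches of the tableau close; one closing branch shown above.

Unsatisfiable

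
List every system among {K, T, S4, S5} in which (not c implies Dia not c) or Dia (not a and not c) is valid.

T, S4, S5

T-tableau for the negation not ((not c implies Dia not c) or Dia (not a and not c)):
1. not ((not c implies Dia not c) or Dia (not a and not c)), 0
2. not (not c implies Dia not c), 0
3. not Dia (not a and not c), 0
4. not c, 0
5. not Dia not c, 0
6. not (not a and not c), 0
7. c, 0
Accessibility: 0R0
Branch closes: c and not c both at 0.
Every branch closes (one shown): valid in T, hence also in S4, S5 (every theorem of T is a theorem of S4 and S5).
K-tableau for the negation not ((not c implies Dia not c) or Dia (not a and not c)):
1. not ((not c implies Dia not c) or Dia (not a and not c)), 0
2. not (not c implies Dia not c), 0
3. not Dia (not a and not c), 0
4. not c, 0
5. not Dia not c, 0
Complete open branch: countermodel on a K-frame, so not valid in K.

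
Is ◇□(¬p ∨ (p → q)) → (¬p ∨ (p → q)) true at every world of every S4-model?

Tableau for the negation ¬(◇□(¬p ∨ (p → q)) → (¬p ∨ (p → q))):
1. ¬(◇□(¬p ∨ (p → q)) → (¬p ∨ (p → q))), 0
2. ◇□(¬p ∨ (p → q)), 0   [¬→-rule on 1]
3. ¬(¬p ∨ (p → q)), 0   [¬→-rule on 1]
4. p, 0   [¬∨-rule on 3]
5. ¬(p → q), 0   [¬∨-rule on 3]
6. ¬q, 0   [¬→-rule on 5]
7. □(¬p ∨ (p → q)), 1   [◇-rule on 2: fresh world 1, 0R1]
8. ¬p ∨ (p → q), 1   [□-rule on 7 via 1R1]
9. p → q, 1   [∨-rule on 8 (branches; this branch)]
10. q, 1   [→-rule on 9 (branches; this branch)]
Accessibility: 0R0, 0R1, 1R1
The negation has an open branch (countermodel exists).

No, not valid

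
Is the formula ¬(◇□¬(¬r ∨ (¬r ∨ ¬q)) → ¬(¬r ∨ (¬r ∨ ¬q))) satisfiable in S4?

1. ¬(◇□¬(¬r ∨ (¬r ∨ ¬q)) → ¬(¬r ∨ (¬r ∨ ¬q))), 0
2. ◇□¬(¬r ∨ (¬r ∨ ¬q)), 0
3. ¬r ∨ (¬r ∨ ¬q), 0
4. ¬r ∨ ¬q, 0
5. ¬q, 0
6. □¬(¬r ∨ (¬r ∨ ¬q)), 1
7. ¬(¬r ∨ (¬r ∨ ¬q)), 1
8. r, 1
9. ¬(¬r ∨ ¬q), 1
10. q, 1
Accessibility: 0R0, 0R1, 1R1

Satisfiable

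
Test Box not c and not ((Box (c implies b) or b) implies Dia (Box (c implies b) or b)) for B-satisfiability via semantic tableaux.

No, unsatisfiable

1. Box not c and not ((Box (c implies b) or b) implies Dia (Box (c implies b) or b)), w0
2. Box not c, w0
3. not ((Box (c implies b) or b) implies Dia (Box (c implies b) or b)), w0
4. Box (c implies b) or b, w0
5. not Dia (Box (c implies b) or b), w0
6. not c, w0
7. not (Box (c implies b) or b), w0
8. not Box (c implies b), w0
9. not b, w0
10. Box (c implies b), w0
11. c implies b, w0
12. not (c implies b), w1
13. c, w1
14. not b, w1
15. not c, w1
Accessibility: w0Rw0, w0Rw1, w1Rw0, w1Rw1
Branch closes: c and not c both at w1.
Every branch closes; the branch above is one of them.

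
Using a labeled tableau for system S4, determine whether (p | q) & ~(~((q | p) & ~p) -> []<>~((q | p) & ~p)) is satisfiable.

Yes, satisfiable

1. (p | q) & ~(~((q | p) & ~p) -> []<>~((q | p) & ~p)), 0
2. p | q, 0
3. ~(~((q | p) & ~p) -> []<>~((q | p) & ~p)), 0
4. ~((q | p) & ~p), 0
5. ~[]<>~((q | p) & ~p), 0
6. q, 0
7. p, 0
8. ~<>~((q | p) & ~p), 1
9. (q | p) & ~p, 1
10. q | p, 1
11. ~p, 1
12. q, 1
Accessibility: 0R0, 0R1, 1R1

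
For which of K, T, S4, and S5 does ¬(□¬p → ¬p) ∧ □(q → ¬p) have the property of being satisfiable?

T-tableau for the formula:
1. ¬(□¬p → ¬p) ∧ □(q → ¬p), w0
2. ¬(□¬p → ¬p), w0
3. □(q → ¬p), w0
4. □¬p, w0
5. p, w0
6. q → ¬p, w0
7. ¬p, w0
Accessibility: w0Rw0
Branch closes: p and ¬p both at w0.
Every branch closes (one shown): unsatisfiable in T, hence also in S4, S5 (every S4/S5-frame is a T-frame).
K-tableau for the formula:
1. ¬(□¬p → ¬p) ∧ □(q → ¬p), w0
2. ¬(□¬p → ¬p), w0
3. □(q → ¬p), w0
4. □¬p, w0
5. p, w0
Complete open branch: satisfiable in K.

K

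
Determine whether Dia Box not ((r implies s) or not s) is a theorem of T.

Tableau for the negation not Dia Box not ((r implies s) or not s):
1. not Dia Box not ((r implies s) or not s), u
2. not Box not ((r implies s) or not s), u   [neg-Dia-rule on 1 via uRu]
3. (r implies s) or not s, v   [neg-Box-rule on 2: fresh world v, uRv]
4. not Box not ((r implies s) or not s), v   [neg-Dia-rule on 1 via uRv]
5. not s, v   [or-rule on 3 (branches; this branch)]
6. (r implies s) or not s, w   [neg-Box-rule on 4: fresh world w, vRw]
7. not s, w   [or-rule on 6 (branches; this branch)]
Accessibility: uRu, uRv, vRv, vRw, wRw
The negation has an open branch (countermodel exists).

Invalid (countermodel exists)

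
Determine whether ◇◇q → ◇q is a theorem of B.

Invalid (countermodel exists)

Tableau for the negation ¬(◇◇q → ◇q):
1. ¬(◇◇q → ◇q), w0
2. ◇◇q, w0
3. ¬◇q, w0
4. ¬q, w0
5. ◇q, w1
6. ¬q, w1
7. q, w2
Accessibility: w0Rw0, w0Rw1, w1Rw0, w1Rw1, w1Rw2, w2Rw1, w2Rw2
The negation has an open branch (countermodel exists).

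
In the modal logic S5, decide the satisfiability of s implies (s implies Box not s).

1. s implies (s implies Box not s), 0
2. s implies Box not s, 0
3. Box not s, 0
4. not s, 0
Accessibility: 0R0

Satisfiable (open branch found)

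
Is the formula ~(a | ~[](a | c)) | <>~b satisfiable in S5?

Satisfiable (open branch found)

1. ~(a | ~[](a | c)) | <>~b, u
2. <>~b, u
3. ~b, v
Accessibility: uRu, uRv, vRu, vRv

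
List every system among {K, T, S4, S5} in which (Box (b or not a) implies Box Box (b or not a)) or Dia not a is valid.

S4-tableau for the negation not ((Box (b or not a) implies Box Box (b or not a)) or Dia not a):
1. not ((Box (b or not a) implies Box Box (b or not a)) or Dia not a), 0
2. not (Box (b or not a) implies Box Box (b or not a)), 0
3. not Dia not a, 0
4. Box (b or not a), 0
5. not Box Box (b or not a), 0
6. a, 0
7. b or not a, 0
8. b, 0
9. not Box (b or not a), 1
10. a, 1
11. b or not a, 1
12. b, 1
13. not (b or not a), 2
14. not b, 2
15. a, 2
16. b or not a, 2
17. not a, 2
Accessibility: 0R0, 0R1, 0R2, 1R1, 1R2, 2R2
Branch closes: a and not a both at 2.
Every branch closes (one shown): valid in S4, hence also in S5 (every theorem of S4 is a theorem of S5).
T-tableau for the negation not ((Box (b or not a) implies Box Box (b or not a)) or Dia not a):
1. not ((Box (b or not a) implies Box Box (b or not a)) or Dia not a), 0
2. not (Box (b or not a) implies Box Box (b or not a)), 0
3. not Dia not a, 0
4. Box (b or not a), 0
5. not Box Box (b or not a), 0
6. a, 0
7. b or not a, 0
8. b, 0
9. not Box (b or not a), 1
10. a, 1
11. b or not a, 1
12. b, 1
13. not (b or not a), 2
14. not b, 2
15. a, 2
Accessibility: 0R0, 0R1, 1R1, 1R2, 2R2
Complete open branch: countermodel on a T-frame, so not valid in T, nor in K (the same frame is also a K-frame).

S4, S5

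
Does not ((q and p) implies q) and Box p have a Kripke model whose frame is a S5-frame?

1. not ((q and p) implies q) and Box p, u
2. not ((q and p) implies q), u   [and-rule on 1]
3. Box p, u   [and-rule on 1]
4. q and p, u   [neg-implies-rule on 2]
5. not q, u   [neg-implies-rule on 2]
6. q, u   [and-rule on 4]
7. p, u   [and-rule on 4]
Accessibility: uRu
Branch closes: q and not q both at u.
Every branch closes; the branch above is one of them.

Unsatisfiable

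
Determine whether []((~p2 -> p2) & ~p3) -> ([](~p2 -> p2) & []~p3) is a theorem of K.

Valid

Tableau for the negation ~([]((~p2 -> p2) & ~p3) -> ([](~p2 -> p2) & []~p3)):
1. ~([]((~p2 -> p2) & ~p3) -> ([](~p2 -> p2) & []~p3)), w0
2. []((~p2 -> p2) & ~p3), w0   [~->-rule on 1]
3. ~([](~p2 -> p2) & []~p3), w0   [~->-rule on 1]
4. ~[](~p2 -> p2), w0   [~&-rule on 3 (branches; this branch)]
5. ~(~p2 -> p2), w1   [~[]-rule on 4: fresh world w1, w0Rw1]
6. ~p2, w1   [~->-rule on 5]
7. (~p2 -> p2) & ~p3, w1   [[]-rule on 2 via w0Rw1]
8. ~p2 -> p2, w1   [&-rule on 7]
9. ~p3, w1   [&-rule on 7]
10. p2, w1   [->-rule on 8 (branches; this branch)]
Accessibility: w0Rw1
Branch closes: p2 and ~p2 both at w1.
Every branch of the negation's tableau closes; the branch above is one of them.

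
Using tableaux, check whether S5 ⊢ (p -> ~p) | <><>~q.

Tableau for the negation ~((p -> ~p) | <><>~q):
1. ~((p -> ~p) | <><>~q), w0
2. ~(p -> ~p), w0   [~|-rule on 1]
3. ~<><>~q, w0   [~|-rule on 1]
4. p, w0   [~->-rule on 2]
5. ~<>~q, w0   [~<>-rule on 3 via w0Rw0]
6. q, w0   [~<>-rule on 5 via w0Rw0]
Accessibility: w0Rw0
The negation has an open branch (countermodel exists).

No, not valid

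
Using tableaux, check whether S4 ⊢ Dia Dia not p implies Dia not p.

Tableau for the negation not (Dia Dia not p implies Dia not p):
1. not (Dia Dia not p implies Dia not p), w0
2. Dia Dia not p, w0   [neg-implies-rule on 1]
3. not Dia not p, w0   [neg-implies-rule on 1]
4. p, w0   [neg-Dia-rule on 3 via w0Rw0]
5. Dia not p, w1   [Dia-rule on 2: fresh world w1, w0Rw1]
6. p, w1   [neg-Dia-rule on 3 via w0Rw1]
7. not p, w2   [Dia-rule on 5: fresh world w2, w1Rw2]
8. p, w2   [neg-Dia-rule on 3 via w0Rw2]
Accessibility: w0Rw0, w0Rw1, w0Rw2, w1Rw1, w1Rw2, w2Rw2
Branch closes: p and not p both at w2.
Every branch of the negation's tableau closes; the branch above is one of them.

Valid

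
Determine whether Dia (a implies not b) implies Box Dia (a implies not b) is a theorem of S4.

No, not valid

Tableau for the negation not (Dia (a implies not b) implies Box Dia (a implies not b)):
1. not (Dia (a implies not b) implies Box Dia (a implies not b)), w0
2. Dia (a implies not b), w0
3. not Box Dia (a implies not b), w0
4. a implies not b, w1
5. not b, w1
6. not Dia (a implies not b), w2
7. not (a implies not b), w2
8. a, w2
9. b, w2
Accessibility: w0Rw0, w0Rw1, w0Rw2, w1Rw1, w2Rw2
The negation has an open branch (countermodel exists).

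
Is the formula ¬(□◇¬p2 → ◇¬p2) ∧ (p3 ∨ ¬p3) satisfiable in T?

1. ¬(□◇¬p2 → ◇¬p2) ∧ (p3 ∨ ¬p3), u
2. ¬(□◇¬p2 → ◇¬p2), u
3. p3 ∨ ¬p3, u
4. □◇¬p2, u
5. ¬◇¬p2, u
6. ◇¬p2, u
7. p2, u
8. ¬p3, u
9. ¬p2, v
10. ◇¬p2, v
11. p2, v
Accessibility: uRu, uRv, vRv
Branch closes: p2 and ¬p2 both at v.
All branches of the tableau close; one closing branch shown above.

Unsatisfiable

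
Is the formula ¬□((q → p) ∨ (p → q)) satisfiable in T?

Unsatisfiable (every branch closes)

1. ¬□((q → p) ∨ (p → q)), 0
2. ¬((q → p) ∨ (p → q)), 1
3. ¬(q → p), 1
4. ¬(p → q), 1
5. q, 1
6. ¬p, 1
7. p, 1
8. ¬q, 1
Accessibility: 0R0, 0R1, 1R1
Branch closes: p and ¬p both at 1.
(One branch shown.) All branches close.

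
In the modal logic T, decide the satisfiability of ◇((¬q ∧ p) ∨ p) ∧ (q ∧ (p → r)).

Yes, satisfiable

1. ◇((¬q ∧ p) ∨ p) ∧ (q ∧ (p → r)), w0
2. ◇((¬q ∧ p) ∨ p), w0
3. q ∧ (p → r), w0
4. q, w0
5. p → r, w0
6. r, w0
7. (¬q ∧ p) ∨ p, w1
8. p, w1
Accessibility: w0Rw0, w0Rw1, w1Rw1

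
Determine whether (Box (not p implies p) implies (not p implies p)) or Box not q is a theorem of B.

Tableau for the negation not ((Box (not p implies p) implies (not p implies p)) or Box not q):
1. not ((Box (not p implies p) implies (not p implies p)) or Box not q), u
2. not (Box (not p implies p) implies (not p implies p)), u
3. not Box not q, u
4. Box (not p implies p), u
5. not (not p implies p), u
6. not p, u
7. not p implies p, u
8. p, u
Accessibility: uRu
Branch closes: p and not p both at u.
Every branch of the negation's tableau closes; the branch above is one of them.

Valid in B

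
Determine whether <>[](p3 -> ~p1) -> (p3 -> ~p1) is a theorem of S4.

Not valid

Tableau for the negation ~(<>[](p3 -> ~p1) -> (p3 -> ~p1)):
1. ~(<>[](p3 -> ~p1) -> (p3 -> ~p1)), u
2. <>[](p3 -> ~p1), u   [~->-rule on 1]
3. ~(p3 -> ~p1), u   [~->-rule on 1]
4. p3, u   [~->-rule on 3]
5. p1, u   [~->-rule on 3]
6. [](p3 -> ~p1), v   [<>-rule on 2: fresh world v, uRv]
7. p3 -> ~p1, v   [[]-rule on 6 via vRv]
8. ~p1, v   [->-rule on 7 (branches; this branch)]
Accessibility: uRu, uRv, vRv
The negation has an open branch (countermodel exists).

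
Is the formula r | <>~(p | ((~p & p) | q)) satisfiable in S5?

Yes, satisfiable

1. r | <>~(p | ((~p & p) | q)), u
2. <>~(p | ((~p & p) | q)), u
3. ~(p | ((~p & p) | q)), v
4. ~p, v
5. ~((~p & p) | q), v
6. ~(~p & p), v
7. ~q, v
Accessibility: uRu, uRv, vRu, vRv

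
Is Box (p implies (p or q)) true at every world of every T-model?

Tableau for the negation not Box (p implies (p or q)):
1. not Box (p implies (p or q)), w0
2. not (p implies (p or q)), w1   [neg-Box-rule on 1: fresh world w1, w0Rw1]
3. p, w1   [neg-implies-rule on 2]
4. not (p or q), w1   [neg-implies-rule on 2]
5. not p, w1   [neg-or-rule on 4]
6. not q, w1   [neg-or-rule on 4]
Accessibility: w0Rw0, w0Rw1, w1Rw1
Branch closes: p and not p both at w1.
All branches of the negation close; one closing branch shown above.

Valid in T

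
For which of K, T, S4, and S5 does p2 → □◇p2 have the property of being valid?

S5-tableau for the negation ¬(p2 → □◇p2):
1. ¬(p2 → □◇p2), 0
2. p2, 0
3. ¬□◇p2, 0
4. ¬◇p2, 1
5. ¬p2, 0
Accessibility: 0R0, 0R1, 1R0, 1R1
Branch closes: p2 and ¬p2 both at 0.
Every branch closes (one shown): valid in S5.
S4-tableau for the negation ¬(p2 → □◇p2):
1. ¬(p2 → □◇p2), 0
2. p2, 0
3. ¬□◇p2, 0
4. ¬◇p2, 1
5. ¬p2, 1
Accessibility: 0R0, 0R1, 1R1
Complete open branch: countermodel on an S4-frame, so not valid in S4, nor in K, T (the same frame is also a K-frame and a T-frame).

S5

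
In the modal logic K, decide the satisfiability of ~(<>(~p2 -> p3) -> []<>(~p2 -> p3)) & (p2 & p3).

Satisfiable

1. ~(<>(~p2 -> p3) -> []<>(~p2 -> p3)) & (p2 & p3), 0
2. ~(<>(~p2 -> p3) -> []<>(~p2 -> p3)), 0
3. p2 & p3, 0
4. <>(~p2 -> p3), 0
5. ~[]<>(~p2 -> p3), 0
6. p2, 0
7. p3, 0
8. ~p2 -> p3, 1
9. p3, 1
10. ~<>(~p2 -> p3), 2
Accessibility: 0R1, 0R2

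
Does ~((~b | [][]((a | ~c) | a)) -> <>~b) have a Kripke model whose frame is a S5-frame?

Yes, satisfiable

1. ~((~b | [][]((a | ~c) | a)) -> <>~b), 0
2. ~b | [][]((a | ~c) | a), 0
3. ~<>~b, 0
4. b, 0
5. [][]((a | ~c) | a), 0
6. []((a | ~c) | a), 0
7. (a | ~c) | a, 0
8. a, 0
Accessibility: 0R0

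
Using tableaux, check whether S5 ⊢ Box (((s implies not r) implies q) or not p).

Invalid (countermodel exists)

Tableau for the negation not Box (((s implies not r) implies q) or not p):
1. not Box (((s implies not r) implies q) or not p), w0
2. not (((s implies not r) implies q) or not p), w1
3. not ((s implies not r) implies q), w1
4. p, w1
5. s implies not r, w1
6. not q, w1
7. not r, w1
Accessibility: w0Rw0, w0Rw1, w1Rw0, w1Rw1
The negation has an open branch (countermodel exists).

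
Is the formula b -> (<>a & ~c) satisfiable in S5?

1. b -> (<>a & ~c), w0
2. <>a & ~c, w0
3. <>a, w0
4. ~c, w0
5. a, w1
Accessibility: w0Rw0, w0Rw1, w1Rw0, w1Rw1

Satisfiable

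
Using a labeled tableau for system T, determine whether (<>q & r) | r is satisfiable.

Satisfiable

1. (<>q & r) | r, 0
2. r, 0
Accessibility: 0R0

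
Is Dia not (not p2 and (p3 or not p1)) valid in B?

Not valid

Tableau for the negation not Dia not (not p2 and (p3 or not p1)):
1. not Dia not (not p2 and (p3 or not p1)), u
2. not p2 and (p3 or not p1), u   [neg-Dia-rule on 1 via uRu]
3. not p2, u   [and-rule on 2]
4. p3 or not p1, u   [and-rule on 2]
5. not p1, u   [or-rule on 4 (branches; this branch)]
Accessibility: uRu
The negation has an open branch (countermodel exists).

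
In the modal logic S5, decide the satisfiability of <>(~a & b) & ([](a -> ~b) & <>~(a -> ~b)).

1. <>(~a & b) & ([](a -> ~b) & <>~(a -> ~b)), u
2. <>(~a & b), u
3. [](a -> ~b) & <>~(a -> ~b), u
4. [](a -> ~b), u
5. <>~(a -> ~b), u
6. a -> ~b, u
7. ~b, u
8. ~a & b, v
9. ~a, v
10. b, v
11. a -> ~b, v
12. ~(a -> ~b), w
13. a, w
14. b, w
15. a -> ~b, w
16. ~b, w
Accessibility: uRu, uRv, uRw, vRu, vRv, vRw, wRu, wRv, wRw
Branch closes: b and ~b both at w.
All branches of the tableau close; one closing branch shown above.

Unsatisfiable (every branch closes)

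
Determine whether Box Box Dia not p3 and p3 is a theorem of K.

Tableau for the negation not (Box Box Dia not p3 and p3):
1. not (Box Box Dia not p3 and p3), w0
2. not p3, w0
The negation has an open branch (countermodel exists).

Not valid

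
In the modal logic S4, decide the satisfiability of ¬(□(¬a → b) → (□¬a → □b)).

1. ¬(□(¬a → b) → (□¬a → □b)), 0
2. □(¬a → b), 0
3. ¬(□¬a → □b), 0
4. □¬a, 0
5. ¬□b, 0
6. ¬a → b, 0
7. ¬a, 0
8. b, 0
9. ¬b, 1
10. ¬a → b, 1
11. ¬a, 1
12. b, 1
Accessibility: 0R0, 0R1, 1R1
Branch closes: b and ¬b both at 1.
All branches of the tableau close; one closing branch shown above.

Unsatisfiable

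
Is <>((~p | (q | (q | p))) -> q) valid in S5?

Not valid

Tableau for the negation ~<>((~p | (q | (q | p))) -> q):
1. ~<>((~p | (q | (q | p))) -> q), u
2. ~((~p | (q | (q | p))) -> q), u
3. ~p | (q | (q | p)), u
4. ~q, u
5. q | (q | p), u
6. q | p, u
7. p, u
Accessibility: uRu
The negation has an open branch (countermodel exists).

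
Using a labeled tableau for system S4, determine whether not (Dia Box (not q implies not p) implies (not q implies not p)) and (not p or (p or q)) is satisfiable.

1. not (Dia Box (not q implies not p) implies (not q implies not p)) and (not p or (p or q)), 0
2. not (Dia Box (not q implies not p) implies (not q implies not p)), 0
3. not p or (p or q), 0
4. Dia Box (not q implies not p), 0
5. not (not q implies not p), 0
6. not q, 0
7. p, 0
8. p or q, 0
9. Box (not q implies not p), 1
10. not q implies not p, 1
11. not p, 1
Accessibility: 0R0, 0R1, 1R1

Yes, satisfiable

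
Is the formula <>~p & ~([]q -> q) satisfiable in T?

1. <>~p & ~([]q -> q), 0
2. <>~p, 0
3. ~([]q -> q), 0
4. []q, 0
5. ~q, 0
6. q, 0
Accessibility: 0R0
Branch closes: q and ~q both at 0.
All branches of the tableau close; one closing branch shown above.

No, unsatisfiable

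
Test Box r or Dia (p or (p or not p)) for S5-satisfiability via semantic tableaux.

Yes, satisfiable

1. Box r or Dia (p or (p or not p)), w0
2. Dia (p or (p or not p)), w0   [or-rule on 1 (branches; this branch)]
3. p or (p or not p), w1   [Dia-rule on 2: fresh world w1, w0Rw1]
4. p or not p, w1   [or-rule on 3 (branches; this branch)]
5. not p, w1   [or-rule on 4 (branches; this branch)]
Accessibility: w0Rw0, w0Rw1, w1Rw0, w1Rw1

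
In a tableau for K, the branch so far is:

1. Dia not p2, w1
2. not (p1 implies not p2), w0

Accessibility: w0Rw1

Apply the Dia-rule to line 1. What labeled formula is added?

a fresh world w2 with w1Rw2, and not p2 at w2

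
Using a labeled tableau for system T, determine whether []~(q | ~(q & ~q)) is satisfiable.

1. []~(q | ~(q & ~q)), 0
2. ~(q | ~(q & ~q)), 0
3. ~q, 0
4. q & ~q, 0
5. q, 0
Accessibility: 0R0
Branch closes: q and ~q both at 0.
(One branch shown.) All branches close.

Unsatisfiable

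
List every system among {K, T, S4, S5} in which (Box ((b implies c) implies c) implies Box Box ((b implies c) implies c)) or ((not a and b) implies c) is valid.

S4-tableau for the negation not ((Box ((b implies c) implies c) implies Box Box ((b implies c) implies c)) or ((not a and b) implies c)):
1. not ((Box ((b implies c) implies c) implies Box Box ((b implies c) implies c)) or ((not a and b) implies c)), u
2. not (Box ((b implies c) implies c) implies Box Box ((b implies c) implies c)), u   [neg-or-rule on 1]
3. not ((not a and b) implies c), u   [neg-or-rule on 1]
4. Box ((b implies c) implies c), u   [neg-implies-rule on 2]
5. not Box Box ((b implies c) implies c), u   [neg-implies-rule on 2]
6. not a and b, u   [neg-implies-rule on 3]
7. not c, u   [neg-implies-rule on 3]
8. not a, u   [and-rule on 6]
9. b, u   [and-rule on 6]
10. (b implies c) implies c, u   [Box-rule on 4 via uRu]
11. not (b implies c), u   [implies-rule on 10 (branches; this branch)]
12. not Box ((b implies c) implies c), v   [neg-Box-rule on 5: fresh world v, uRv]
13. (b implies c) implies c, v   [Box-rule on 4 via uRv]
14. not (b implies c), v   [implies-rule on 13 (branches; this branch)]
15. b, v   [neg-implies-rule on 14]
16. not c, v   [neg-implies-rule on 14]
17. not ((b implies c) implies c), w   [neg-Box-rule on 12: fresh world w, vRw]
18. b implies c, w   [neg-implies-rule on 17]
19. not c, w   [neg-implies-rule on 17]
20. (b implies c) implies c, w   [Box-rule on 4 via uRw]
21. not b, w   [implies-rule on 18 (branches; this branch)]
22. not (b implies c), w   [implies-rule on 20 (branches; this branch)]
23. b, w   [neg-implies-rule on 22]
Accessibility: uRu, uRv, uRw, vRv, vRw, wRw
Branch closes: b and not b both at w.
Every branch closes (one shown): valid in S4, hence also in S5 (every theorem of S4 is a theorem of S5).
T-tableau for the negation not ((Box ((b implies c) implies c) implies Box Box ((b implies c) implies c)) or ((not a and b) implies c)):
1. not ((Box ((b implies c) implies c) implies Box Box ((b implies c) implies c)) or ((not a and b) implies c)), u
2. not (Box ((b implies c) implies c) implies Box Box ((b implies c) implies c)), u   [neg-or-rule on 1]
3. not ((not a and b) implies c), u   [neg-or-rule on 1]
4. Box ((b implies c) implies c), u   [neg-implies-rule on 2]
5. not Box Box ((b implies c) implies c), u   [neg-implies-rule on 2]
6. not a and b, u   [neg-implies-rule on 3]
7. not c, u   [neg-implies-rule on 3]
8. not a, u   [and-rule on 6]
9. b, u   [and-rule on 6]
10. (b implies c) implies c, u   [Box-rule on 4 via uRu]
11. not (b implies c), u   [implies-rule on 10 (branches; this branch)]
12. not Box ((b implies c) implies c), v   [neg-Box-rule on 5: fresh world v, uRv]
13. (b implies c) implies c, v   [Box-rule on 4 via uRv]
14. c, v   [implies-rule on 13 (branches; this branch)]
15. not ((b implies c) implies c), w   [neg-Box-rule on 12: fresh world w, vRw]
16. b implies c, w   [neg-implies-rule on 15]
17. not c, w   [neg-implies-rule on 15]
18. not b, w   [implies-rule on 16 (branches; this branch)]
Accessibility: uRu, uRv, vRv, vRw, wRw
Complete open branch: countermodel on a T-frame, so not valid in T, nor in K (the same frame is also a K-frame).

S4, S5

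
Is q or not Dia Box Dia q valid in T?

No, not valid

Tableau for the negation not (q or not Dia Box Dia q):
1. not (q or not Dia Box Dia q), 0
2. not q, 0
3. Dia Box Dia q, 0
4. Box Dia q, 1
5. Dia q, 1
6. q, 2
7. Dia q, 2
8. q, 3
Accessibility: 0R0, 0R1, 1R1, 1R2, 2R2, 2R3, 3R3
The negation has an open branch (countermodel exists).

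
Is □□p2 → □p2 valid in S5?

Tableau for the negation ¬(□□p2 → □p2):
1. ¬(□□p2 → □p2), u
2. □□p2, u   [¬→-rule on 1]
3. ¬□p2, u   [¬→-rule on 1]
4. □p2, u   [□-rule on 2 via uRu]
5. p2, u   [□-rule on 4 via uRu]
6. ¬p2, v   [¬□-rule on 3: fresh world v, uRv]
7. □p2, v   [□-rule on 2 via uRv]
8. p2, v   [□-rule on 4 via uRv]
Accessibility: uRu, uRv, vRu, vRv
Branch closes: p2 and ¬p2 both at v.
All branches of the negation close; one closing branch shown above.

Yes, valid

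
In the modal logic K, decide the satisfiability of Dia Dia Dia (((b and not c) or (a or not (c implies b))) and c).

1. Dia Dia Dia (((b and not c) or (a or not (c implies b))) and c), 0
2. Dia Dia (((b and not c) or (a or not (c implies b))) and c), 1
3. Dia (((b and not c) or (a or not (c implies b))) and c), 2
4. ((b and not c) or (a or not (c implies b))) and c, 3
5. (b and not c) or (a or not (c implies b)), 3
6. c, 3
7. a or not (c implies b), 3
8. not (c implies b), 3
9. not b, 3
Accessibility: 0R1, 1R2, 2R3

Satisfiable (open branch found)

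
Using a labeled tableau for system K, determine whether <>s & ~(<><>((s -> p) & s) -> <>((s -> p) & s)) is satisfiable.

1. <>s & ~(<><>((s -> p) & s) -> <>((s -> p) & s)), u
2. <>s, u   [&-rule on 1]
3. ~(<><>((s -> p) & s) -> <>((s -> p) & s)), u   [&-rule on 1]
4. <><>((s -> p) & s), u   [~->-rule on 3]
5. ~<>((s -> p) & s), u   [~->-rule on 3]
6. s, v   [<>-rule on 2: fresh world v, uRv]
7. ~((s -> p) & s), v   [~<>-rule on 5 via uRv]
8. ~(s -> p), v   [~&-rule on 7 (branches; this branch)]
9. ~p, v   [~->-rule on 8]
10. <>((s -> p) & s), w   [<>-rule on 4: fresh world w, uRw]
11. ~((s -> p) & s), w   [~<>-rule on 5 via uRw]
12. ~s, w   [~&-rule on 11 (branches; this branch)]
13. (s -> p) & s, x   [<>-rule on 10: fresh world x, wRx]
14. s -> p, x   [&-rule on 13]
15. s, x   [&-rule on 13]
16. p, x   [->-rule on 14 (branches; this branch)]
Accessibility: uRv, uRw, wRx

Satisfiable (open branch found)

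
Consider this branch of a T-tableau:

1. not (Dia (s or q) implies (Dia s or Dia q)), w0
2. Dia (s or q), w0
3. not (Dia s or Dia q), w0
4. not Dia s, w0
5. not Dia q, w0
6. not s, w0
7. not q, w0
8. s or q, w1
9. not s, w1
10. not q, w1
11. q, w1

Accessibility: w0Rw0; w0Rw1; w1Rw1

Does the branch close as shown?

Yes, closed

Both q and not q appear at w1.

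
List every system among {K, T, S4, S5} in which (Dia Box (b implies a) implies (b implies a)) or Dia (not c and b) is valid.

S5

S4-tableau for the negation not ((Dia Box (b implies a) implies (b implies a)) or Dia (not c and b)):
1. not ((Dia Box (b implies a) implies (b implies a)) or Dia (not c and b)), w0
2. not (Dia Box (b implies a) implies (b implies a)), w0   [neg-or-rule on 1]
3. not Dia (not c and b), w0   [neg-or-rule on 1]
4. Dia Box (b implies a), w0   [neg-implies-rule on 2]
5. not (b implies a), w0   [neg-implies-rule on 2]
6. b, w0   [neg-implies-rule on 5]
7. not a, w0   [neg-implies-rule on 5]
8. not (not c and b), w0   [neg-Dia-rule on 3 via w0Rw0]
9. c, w0   [neg-and-rule on 8 (branches; this branch)]
10. Box (b implies a), w1   [Dia-rule on 4: fresh world w1, w0Rw1]
11. not (not c and b), w1   [neg-Dia-rule on 3 via w0Rw1]
12. b implies a, w1   [Box-rule on 10 via w1Rw1]
13. not b, w1   [neg-and-rule on 11 (branches; this branch)]
14. a, w1   [implies-rule on 12 (branches; this branch)]
Accessibility: w0Rw0, w0Rw1, w1Rw1
Complete open branch: countermodel on an S4-frame, so not valid in S4, nor in K, T (the same frame is also a K-frame and a T-frame).
S5-tableau for the negation not ((Dia Box (b implies a) implies (b implies a)) or Dia (not c and b)):
1. not ((Dia Box (b implies a) implies (b implies a)) or Dia (not c and b)), w0
2. not (Dia Box (b implies a) implies (b implies a)), w0   [neg-or-rule on 1]
3. not Dia (not c and b), w0   [neg-or-rule on 1]
4. Dia Box (b implies a), w0   [neg-implies-rule on 2]
5. not (b implies a), w0   [neg-implies-rule on 2]
6. b, w0   [neg-implies-rule on 5]
7. not a, w0   [neg-implies-rule on 5]
8. not (not c and b), w0   [neg-Dia-rule on 3 via w0Rw0]
9. c, w0   [neg-and-rule on 8 (branches; this branch)]
10. Box (b implies a), w1   [Dia-rule on 4: fresh world w1, w0Rw1]
11. not (not c and b), w1   [neg-Dia-rule on 3 via w0Rw1]
12. b implies a, w0   [Box-rule on 10 via w1Rw0]
13. b implies a, w1   [Box-rule on 10 via w1Rw1]
14. not b, w1   [neg-and-rule on 11 (branches; this branch)]
15. a, w0   [implies-rule on 12 (branches; this branch)]
Accessibility: w0Rw0, w0Rw1, w1Rw0, w1Rw1
Branch closes: a and not a both at w0.
Every branch closes (one shown): valid in S5.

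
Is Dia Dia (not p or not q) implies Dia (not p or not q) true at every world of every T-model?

Not valid

Tableau for the negation not (Dia Dia (not p or not q) implies Dia (not p or not q)):
1. not (Dia Dia (not p or not q) implies Dia (not p or not q)), w0
2. Dia Dia (not p or not q), w0
3. not Dia (not p or not q), w0
4. not (not p or not q), w0
5. p, w0
6. q, w0
7. Dia (not p or not q), w1
8. not (not p or not q), w1
9. p, w1
10. q, w1
11. not p or not q, w2
12. not q, w2
Accessibility: w0Rw0, w0Rw1, w1Rw1, w1Rw2, w2Rw2
The negation has an open branch (countermodel exists).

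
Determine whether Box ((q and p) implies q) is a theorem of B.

Valid in B

Tableau for the negation not Box ((q and p) implies q):
1. not Box ((q and p) implies q), u
2. not ((q and p) implies q), v
3. q and p, v
4. not q, v
5. q, v
6. p, v
Accessibility: uRu, uRv, vRu, vRv
Branch closes: q and not q both at v.
Every branch of the negation's tableau closes; the branch above is one of them.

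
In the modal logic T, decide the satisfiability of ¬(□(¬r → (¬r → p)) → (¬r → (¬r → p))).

Unsatisfiable

1. ¬(□(¬r → (¬r → p)) → (¬r → (¬r → p))), w0
2. □(¬r → (¬r → p)), w0   [¬→-rule on 1]
3. ¬(¬r → (¬r → p)), w0   [¬→-rule on 1]
4. ¬r, w0   [¬→-rule on 3]
5. ¬(¬r → p), w0   [¬→-rule on 3]
6. ¬p, w0   [¬→-rule on 5]
7. ¬r → (¬r → p), w0   [□-rule on 2 via w0Rw0]
8. ¬r → p, w0   [→-rule on 7 (branches; this branch)]
9. p, w0   [→-rule on 8 (branches; this branch)]
Accessibility: w0Rw0
Branch closes: p and ¬p both at w0.
(One branch shown.) All branches close.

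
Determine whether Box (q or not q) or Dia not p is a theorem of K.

Valid

Tableau for the negation not (Box (q or not q) or Dia not p):
1. not (Box (q or not q) or Dia not p), u
2. not Box (q or not q), u
3. not Dia not p, u
4. not (q or not q), v
5. not q, v
6. q, v
Accessibility: uRv
Branch closes: q and not q both at v.
All branches of the negation close; one closing branch shown above.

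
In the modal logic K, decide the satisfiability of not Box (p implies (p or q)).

Unsatisfiable (every branch closes)

1. not Box (p implies (p or q)), 0
2. not (p implies (p or q)), 1   [neg-Box-rule on 1: fresh world 1, 0R1]
3. p, 1   [neg-implies-rule on 2]
4. not (p or q), 1   [neg-implies-rule on 2]
5. not p, 1   [neg-or-rule on 4]
6. not q, 1   [neg-or-rule on 4]
Accessibility: 0R1
Branch closes: p and not p both at 1.
All branches of the tableau close; one closing branch shown above.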